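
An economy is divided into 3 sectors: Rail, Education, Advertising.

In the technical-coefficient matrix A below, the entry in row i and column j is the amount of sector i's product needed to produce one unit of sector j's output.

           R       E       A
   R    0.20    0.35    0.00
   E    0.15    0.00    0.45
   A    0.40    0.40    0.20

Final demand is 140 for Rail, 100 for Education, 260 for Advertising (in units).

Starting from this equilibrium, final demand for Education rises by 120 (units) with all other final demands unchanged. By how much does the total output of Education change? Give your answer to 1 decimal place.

Δx_E = 196.4

I − A =
  [   0.80    -0.35     0.00]
  [  -0.15     1.00    -0.45]
  [  -0.40    -0.40     0.80]
Cofactors of I−A, C_ij = (−1)^(i+j)·(minor ij) (rows/columns in the sector order above):
  C_11 = (1.00)(0.80) − (-0.45)(-0.40) = 0.6200
  C_12 = −[(-0.15)(0.80) − (-0.45)(-0.40)] = 0.3000
  C_13 = (-0.15)(-0.40) − (1.00)(-0.40) = 0.4600
  C_21 = −[(-0.35)(0.80) − (0.00)(-0.40)] = 0.2800
  C_22 = (0.80)(0.80) − (0.00)(-0.40) = 0.6400
  C_23 = −[(0.80)(-0.40) − (-0.35)(-0.40)] = 0.4600
  C_31 = (-0.35)(-0.45) − (0.00)(1.00) = 0.1575
  C_32 = −[(0.80)(-0.45) − (0.00)(-0.15)] = 0.3600
  C_33 = (0.80)(1.00) − (-0.35)(-0.15) = 0.7475
det(I−A) = Σ_j (I−A)_1j·C_1j = (0.80)(0.6200) + (-0.35)(0.3000) + (0.00)(0.4600) = 0.3910
adj(I−A) = Cᵀ =
  [ 0.6200   0.2800   0.1575]
  [ 0.3000   0.6400   0.3600]
  [ 0.4600   0.4600   0.7475]
(I − A)⁻¹ = adj(I−A) / det(I−A) ≈
  [   1.5857     0.7161     0.4028]
  [   0.7673     1.6368     0.9207]
  [   1.1765     1.1765     1.9118]
Δx = (I − A)⁻¹ Δd with Δd having +120 in the Education component and 0 elsewhere.
So Δx_E = L_EE · (+120), where L_EE = adj(I−A)_EE / det(I−A) = 0.6400 / 0.3910.
Δx_E = 0.6400 × (+120) / 0.3910 = 76.80 / 0.3910 ≈ 196.4.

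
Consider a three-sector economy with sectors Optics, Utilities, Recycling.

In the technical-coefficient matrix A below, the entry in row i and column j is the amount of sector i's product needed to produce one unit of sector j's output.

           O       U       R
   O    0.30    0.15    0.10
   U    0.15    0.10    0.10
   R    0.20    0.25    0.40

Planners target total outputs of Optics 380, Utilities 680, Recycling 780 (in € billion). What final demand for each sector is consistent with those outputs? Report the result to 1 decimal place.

d_O = 86.0, d_U = 477.0, d_R = 222.0

I − A =
  [   0.70    -0.15    -0.10]
  [  -0.15     0.90    -0.10]
  [  -0.20    -0.25     0.60]
d = (I − A) x:
  d_O = (+0.70)·380 + (-0.15)·680 + (-0.10)·780 = 86.0
  d_U = (-0.15)·380 + (+0.90)·680 + (-0.10)·780 = 477.0
  d_R = (-0.20)·380 + (-0.25)·680 + (+0.60)·780 = 222.0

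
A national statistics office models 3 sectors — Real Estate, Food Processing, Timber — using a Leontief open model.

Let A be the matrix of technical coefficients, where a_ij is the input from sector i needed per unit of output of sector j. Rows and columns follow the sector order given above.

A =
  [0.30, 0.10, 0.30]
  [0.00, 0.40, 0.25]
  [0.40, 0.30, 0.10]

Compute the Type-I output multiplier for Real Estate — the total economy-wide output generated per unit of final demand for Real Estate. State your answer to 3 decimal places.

m_1 = 3.306

I − A =
  [   0.70    -0.10    -0.30]
  [   0.00     0.60    -0.25]
  [  -0.40    -0.30     0.90]
Cofactors of I−A, C_ij = (−1)^(i+j)·(minor ij) (rows/columns in the sector order above):
  C_11 = (0.60)(0.90) − (-0.25)(-0.30) = 0.4650
  C_12 = −[(0.00)(0.90) − (-0.25)(-0.40)] = 0.1000
  C_13 = (0.00)(-0.30) − (0.60)(-0.40) = 0.2400
  C_21 = −[(-0.10)(0.90) − (-0.30)(-0.30)] = 0.1800
  C_22 = (0.70)(0.90) − (-0.30)(-0.40) = 0.5100
  C_23 = −[(0.70)(-0.30) − (-0.10)(-0.40)] = 0.2500
  C_31 = (-0.10)(-0.25) − (-0.30)(0.60) = 0.2050
  C_32 = −[(0.70)(-0.25) − (-0.30)(0.00)] = 0.1750
  C_33 = (0.70)(0.60) − (-0.10)(0.00) = 0.4200
det(I−A) = Σ_j (I−A)_1j·C_1j = (0.70)(0.4650) + (-0.10)(0.1000) + (-0.30)(0.2400) = 0.2435
adj(I−A) = Cᵀ =
  [ 0.4650   0.1800   0.2050]
  [ 0.1000   0.5100   0.1750]
  [ 0.2400   0.2500   0.4200]
(I − A)⁻¹ = adj(I−A) / det(I−A) ≈
  [   1.9097     0.7392     0.8419]
  [   0.4107     2.0945     0.7187]
  [   0.9856     1.0267     1.7248]
The output multiplier for sector j is the column-j sum of the Leontief inverse (I − A)⁻¹ = adj(I−A) / det(I−A).
Column 1 of adj(I−A): (0.4650, 0.1000, 0.2400); det(I−A) = 0.2435.
m_1 = (0.4650 + 0.1000 + 0.2400) / 0.2435 = 0.805 / 0.2435 ≈ 3.306.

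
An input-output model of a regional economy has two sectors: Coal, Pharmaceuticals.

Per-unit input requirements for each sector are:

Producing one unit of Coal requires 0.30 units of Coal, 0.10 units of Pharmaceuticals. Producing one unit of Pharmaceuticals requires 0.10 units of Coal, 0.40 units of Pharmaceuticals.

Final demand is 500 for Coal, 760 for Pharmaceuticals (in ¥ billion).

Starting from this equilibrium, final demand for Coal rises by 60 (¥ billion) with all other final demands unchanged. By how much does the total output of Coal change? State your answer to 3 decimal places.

I − A =
  [   0.70    -0.10]
  [  -0.10     0.60]
det(I−A) = (0.70)(0.60) − (-0.10)(-0.10) = 0.4100
adj(I−A) = [[0.60, 0.10], [0.10, 0.70]]
(I − A)⁻¹ = adj(I−A) / det(I−A) ≈
  [   1.4634     0.2439]
  [   0.2439     1.7073]
Δx = (I − A)⁻¹ Δd with Δd having +60 in the Coal component and 0 elsewhere.
So Δx_C = L_CC · (+60), where L_CC = adj(I−A)_CC / det(I−A) = 0.60 / 0.4100.
Δx_C = 0.60 × (+60) / 0.4100 = 36.00 / 0.4100 ≈ 87.805.

Δx_C = 87.805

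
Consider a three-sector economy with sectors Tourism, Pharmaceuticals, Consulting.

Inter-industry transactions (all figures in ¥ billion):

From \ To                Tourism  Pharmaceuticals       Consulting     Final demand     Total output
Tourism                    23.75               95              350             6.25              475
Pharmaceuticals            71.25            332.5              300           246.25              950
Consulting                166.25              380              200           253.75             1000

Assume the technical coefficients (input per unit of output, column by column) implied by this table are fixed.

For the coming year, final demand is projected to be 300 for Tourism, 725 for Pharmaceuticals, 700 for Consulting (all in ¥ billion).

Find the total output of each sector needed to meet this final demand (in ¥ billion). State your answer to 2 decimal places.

x_T = 1789.78, x_P = 2981.75, x_C = 3148.91

Technical coefficients a_ij = z_ij / X_j:
  a_TT = 23.75/475 = 0.05, a_PT = 71.25/475 = 0.15, a_CT = 166.25/475 = 0.35
  a_TP = 95/950 = 0.10, a_PP = 332.5/950 = 0.35, a_CP = 380/950 = 0.40
  a_TC = 350/1000 = 0.35, a_PC = 300/1000 = 0.30, a_CC = 200/1000 = 0.20
I − A =
  [   0.95    -0.10    -0.35]
  [  -0.15     0.65    -0.30]
  [  -0.35    -0.40     0.80]
Cofactors of I−A, C_ij = (−1)^(i+j)·(minor ij) (rows/columns in the sector order above):
  C_11 = (0.65)(0.80) − (-0.30)(-0.40) = 0.4000
  C_12 = −[(-0.15)(0.80) − (-0.30)(-0.35)] = 0.2250
  C_13 = (-0.15)(-0.40) − (0.65)(-0.35) = 0.2875
  C_21 = −[(-0.10)(0.80) − (-0.35)(-0.40)] = 0.2200
  C_22 = (0.95)(0.80) − (-0.35)(-0.35) = 0.6375
  C_23 = −[(0.95)(-0.40) − (-0.10)(-0.35)] = 0.4150
  C_31 = (-0.10)(-0.30) − (-0.35)(0.65) = 0.2575
  C_32 = −[(0.95)(-0.30) − (-0.35)(-0.15)] = 0.3375
  C_33 = (0.95)(0.65) − (-0.10)(-0.15) = 0.6025
det(I−A) = Σ_j (I−A)_1j·C_1j = (0.95)(0.4000) + (-0.10)(0.2250) + (-0.35)(0.2875) = 0.256875
adj(I−A) = Cᵀ =
  [ 0.4000   0.2200   0.2575]
  [ 0.2250   0.6375   0.3375]
  [ 0.2875   0.4150   0.6025]
(I − A)⁻¹ = adj(I−A) / det(I−A) ≈
  [   1.5572     0.8564     1.0024]
  [   0.8759     2.4818     1.3139]
  [   1.1192     1.6156     2.3455]
x = (I − A)⁻¹ d = adj(I−A)·d / det(I−A), with det(I−A) = 0.256875:
  x_T = (0.4000·300 + 0.2200·725 + 0.2575·700) / 0.256875 = 459.75 / 0.256875 ≈ 1789.78
  x_P = (0.2250·300 + 0.6375·725 + 0.3375·700) / 0.256875 = 765.9375 / 0.256875 ≈ 2981.75
  x_C = (0.2875·300 + 0.4150·725 + 0.6025·700) / 0.256875 = 808.875 / 0.256875 ≈ 3148.91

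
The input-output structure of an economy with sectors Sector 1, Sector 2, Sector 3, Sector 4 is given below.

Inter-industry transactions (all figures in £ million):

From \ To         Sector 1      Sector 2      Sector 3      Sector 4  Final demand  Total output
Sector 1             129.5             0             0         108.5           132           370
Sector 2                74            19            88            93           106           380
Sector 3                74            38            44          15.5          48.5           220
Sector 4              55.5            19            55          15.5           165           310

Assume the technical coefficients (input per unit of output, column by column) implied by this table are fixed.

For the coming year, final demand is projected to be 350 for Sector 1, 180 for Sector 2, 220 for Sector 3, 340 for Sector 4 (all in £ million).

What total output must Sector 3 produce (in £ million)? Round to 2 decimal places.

Technical coefficients a_ij = z_ij / X_j:
  a_11 = 129.5/370 = 0.35, a_21 = 74/370 = 0.20, a_31 = 74/370 = 0.20, a_41 = 55.5/370 = 0.15
  a_12 = 0/380 = 0.00, a_22 = 19/380 = 0.05, a_32 = 38/380 = 0.10, a_42 = 19/380 = 0.05
  a_13 = 0/220 = 0.00, a_23 = 88/220 = 0.40, a_33 = 44/220 = 0.20, a_43 = 55/220 = 0.25
  a_14 = 108.5/310 = 0.35, a_24 = 93/310 = 0.30, a_34 = 15.5/310 = 0.05, a_44 = 15.5/310 = 0.05
I − A =
  [   0.65     0.00     0.00    -0.35]
  [  -0.20     0.95    -0.40    -0.30]
  [  -0.20    -0.10     0.80    -0.05]
  [  -0.15    -0.05    -0.25     0.95]
Compute the cofactors C_ij = (−1)^(i+j)·(3×3 minor ij) of I−A; the adjugate is their transpose:
adj(I−A) = Cᵀ =
  [ 0.651625   0.022750   0.090125   0.252000]
  [ 0.279500   0.426375   0.292250   0.253000]
  [ 0.208625   0.061625   0.523500   0.123875]
  [ 0.172500   0.042250   0.167375   0.468000]
det(I−A) = Σ_j (I−A)_1j·C_1j = (0.65)(0.651625) + (0.00)(0.279500) + (0.00)(0.208625) + (-0.35)(0.172500) = 0.36318125
(I − A)⁻¹ = adj(I−A) / det(I−A) ≈
  [   1.7942     0.0626     0.2482     0.6939]
  [   0.7696     1.1740     0.8047     0.6966]
  [   0.5744     0.1697     1.4414     0.3411]
  [   0.4750     0.1163     0.4609     1.2886]
x = (I − A)⁻¹ d = adj(I−A)·d / det(I−A), with det(I−A) = 0.36318125:
  x_1 = (0.651625·350 + 0.022750·180 + 0.090125·220 + 0.252000·340) / 0.36318125 = 337.67125 / 0.36318125 ≈ 929.76
  x_2 = (0.279500·350 + 0.426375·180 + 0.292250·220 + 0.253000·340) / 0.36318125 = 324.8875 / 0.36318125 ≈ 894.56
  x_3 = (0.208625·350 + 0.061625·180 + 0.523500·220 + 0.123875·340) / 0.36318125 = 241.39875 / 0.36318125 ≈ 664.68
  x_4 = (0.172500·350 + 0.042250·180 + 0.167375·220 + 0.468000·340) / 0.36318125 = 263.9225 / 0.36318125 ≈ 726.70

x_3 = 664.68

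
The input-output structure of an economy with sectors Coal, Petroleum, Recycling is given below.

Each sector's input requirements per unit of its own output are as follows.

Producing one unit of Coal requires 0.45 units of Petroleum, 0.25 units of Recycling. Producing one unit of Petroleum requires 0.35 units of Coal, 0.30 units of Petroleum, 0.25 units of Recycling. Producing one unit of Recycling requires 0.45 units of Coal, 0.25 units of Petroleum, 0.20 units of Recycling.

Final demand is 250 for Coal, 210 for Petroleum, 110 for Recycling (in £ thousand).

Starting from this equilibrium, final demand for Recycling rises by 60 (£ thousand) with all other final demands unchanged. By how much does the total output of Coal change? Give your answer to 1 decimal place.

I − A =
  [   1.00    -0.35    -0.45]
  [  -0.45     0.70    -0.25]
  [  -0.25    -0.25     0.80]
Cofactors of I−A, C_ij = (−1)^(i+j)·(minor ij) (rows/columns in the sector order above):
  C_11 = (0.70)(0.80) − (-0.25)(-0.25) = 0.4975
  C_12 = −[(-0.45)(0.80) − (-0.25)(-0.25)] = 0.4225
  C_13 = (-0.45)(-0.25) − (0.70)(-0.25) = 0.2875
  C_21 = −[(-0.35)(0.80) − (-0.45)(-0.25)] = 0.3925
  C_22 = (1.00)(0.80) − (-0.45)(-0.25) = 0.6875
  C_23 = −[(1.00)(-0.25) − (-0.35)(-0.25)] = 0.3375
  C_31 = (-0.35)(-0.25) − (-0.45)(0.70) = 0.4025
  C_32 = −[(1.00)(-0.25) − (-0.45)(-0.45)] = 0.4525
  C_33 = (1.00)(0.70) − (-0.35)(-0.45) = 0.5425
det(I−A) = Σ_j (I−A)_1j·C_1j = (1.00)(0.4975) + (-0.35)(0.4225) + (-0.45)(0.2875) = 0.22025
adj(I−A) = Cᵀ =
  [ 0.4975   0.3925   0.4025]
  [ 0.4225   0.6875   0.4525]
  [ 0.2875   0.3375   0.5425]
(I − A)⁻¹ = adj(I−A) / det(I−A) ≈
  [   2.2588     1.7821     1.8275]
  [   1.9183     3.1215     2.0545]
  [   1.3053     1.5323     2.4631]
Δx = (I − A)⁻¹ Δd with Δd having +60 in the Recycling component and 0 elsewhere.
So Δx_C = L_CR · (+60), where L_CR = adj(I−A)_CR / det(I−A) = 0.4025 / 0.22025.
Δx_C = 0.4025 × (+60) / 0.22025 = 24.15 / 0.22025 ≈ 109.6.

Δx_C = 109.6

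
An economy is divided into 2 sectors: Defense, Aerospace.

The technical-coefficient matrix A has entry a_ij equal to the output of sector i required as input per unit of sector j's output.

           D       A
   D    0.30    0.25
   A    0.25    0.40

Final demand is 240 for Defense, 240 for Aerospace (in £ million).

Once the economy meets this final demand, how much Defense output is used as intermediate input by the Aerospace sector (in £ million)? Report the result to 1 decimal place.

z_DA = 159.4

I − A =
  [   0.70    -0.25]
  [  -0.25     0.60]
det(I−A) = (0.70)(0.60) − (-0.25)(-0.25) = 0.3575
adj(I−A) = [[0.60, 0.25], [0.25, 0.70]]
(I − A)⁻¹ = adj(I−A) / det(I−A) ≈
  [   1.6783     0.6993]
  [   0.6993     1.9580]
First solve x = (I − A)⁻¹ d = adj(I−A)·d / det(I−A); in particular x_A = (0.25·240 + 0.70·240) / 0.3575 = 228.00 / 0.3575 ≈ 637.762.
Intermediate flow from D to A: z_DA = a_DA · x_A = 0.25 × 228.00 / 0.3575 = 57.00 / 0.3575 ≈ 159.4.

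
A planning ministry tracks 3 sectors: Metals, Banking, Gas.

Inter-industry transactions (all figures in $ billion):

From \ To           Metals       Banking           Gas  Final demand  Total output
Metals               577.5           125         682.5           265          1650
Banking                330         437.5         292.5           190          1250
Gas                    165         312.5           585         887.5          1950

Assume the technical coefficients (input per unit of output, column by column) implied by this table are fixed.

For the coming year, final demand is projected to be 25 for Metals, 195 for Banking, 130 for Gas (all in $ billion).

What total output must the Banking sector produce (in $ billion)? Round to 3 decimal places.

Technical coefficients a_ij = z_ij / X_j:
  a_MM = 577.5/1650 = 0.35, a_BM = 330/1650 = 0.20, a_GM = 165/1650 = 0.10
  a_MB = 125/1250 = 0.10, a_BB = 437.5/1250 = 0.35, a_GB = 312.5/1250 = 0.25
  a_MG = 682.5/1950 = 0.35, a_BG = 292.5/1950 = 0.15, a_GG = 585/1950 = 0.30
I − A =
  [   0.65    -0.10    -0.35]
  [  -0.20     0.65    -0.15]
  [  -0.10    -0.25     0.70]
Cofactors of I−A, C_ij = (−1)^(i+j)·(minor ij) (rows/columns in the sector order above):
  C_11 = (0.65)(0.70) − (-0.15)(-0.25) = 0.4175
  C_12 = −[(-0.20)(0.70) − (-0.15)(-0.10)] = 0.1550
  C_13 = (-0.20)(-0.25) − (0.65)(-0.10) = 0.1150
  C_21 = −[(-0.10)(0.70) − (-0.35)(-0.25)] = 0.1575
  C_22 = (0.65)(0.70) − (-0.35)(-0.10) = 0.4200
  C_23 = −[(0.65)(-0.25) − (-0.10)(-0.10)] = 0.1725
  C_31 = (-0.10)(-0.15) − (-0.35)(0.65) = 0.2425
  C_32 = −[(0.65)(-0.15) − (-0.35)(-0.20)] = 0.1675
  C_33 = (0.65)(0.65) − (-0.10)(-0.20) = 0.4025
det(I−A) = Σ_j (I−A)_1j·C_1j = (0.65)(0.4175) + (-0.10)(0.1550) + (-0.35)(0.1150) = 0.215625
adj(I−A) = Cᵀ =
  [ 0.4175   0.1575   0.2425]
  [ 0.1550   0.4200   0.1675]
  [ 0.1150   0.1725   0.4025]
(I − A)⁻¹ = adj(I−A) / det(I−A) ≈
  [   1.9362     0.7304     1.1246]
  [   0.7188     1.9478     0.7768]
  [   0.5333     0.8000     1.8667]
x = (I − A)⁻¹ d = adj(I−A)·d / det(I−A), with det(I−A) = 0.215625:
  x_M = (0.4175·25 + 0.1575·195 + 0.2425·130) / 0.215625 = 72.675 / 0.215625 ≈ 337.043
  x_B = (0.1550·25 + 0.4200·195 + 0.1675·130) / 0.215625 = 107.55 / 0.215625 ≈ 498.783
  x_G = (0.1150·25 + 0.1725·195 + 0.4025·130) / 0.215625 = 88.8375 / 0.215625 = 412.000

x_B = 498.783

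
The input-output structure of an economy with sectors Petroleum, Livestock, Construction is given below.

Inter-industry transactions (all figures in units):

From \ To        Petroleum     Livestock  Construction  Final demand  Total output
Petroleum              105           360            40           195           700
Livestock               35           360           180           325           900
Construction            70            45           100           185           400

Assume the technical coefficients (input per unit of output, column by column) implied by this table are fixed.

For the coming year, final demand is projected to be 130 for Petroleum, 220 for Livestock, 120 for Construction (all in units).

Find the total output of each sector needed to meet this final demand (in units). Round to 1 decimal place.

Technical coefficients a_ij = z_ij / X_j:
  a_11 = 105/700 = 0.15, a_21 = 35/700 = 0.05, a_31 = 70/700 = 0.10
  a_12 = 360/900 = 0.40, a_22 = 360/900 = 0.40, a_32 = 45/900 = 0.05
  a_13 = 40/400 = 0.10, a_23 = 180/400 = 0.45, a_33 = 100/400 = 0.25
I − A =
  [   0.85    -0.40    -0.10]
  [  -0.05     0.60    -0.45]
  [  -0.10    -0.05     0.75]
Cofactors of I−A, C_ij = (−1)^(i+j)·(minor ij) (rows/columns in the sector order above):
  C_11 = (0.60)(0.75) − (-0.45)(-0.05) = 0.4275
  C_12 = −[(-0.05)(0.75) − (-0.45)(-0.10)] = 0.0825
  C_13 = (-0.05)(-0.05) − (0.60)(-0.10) = 0.0625
  C_21 = −[(-0.40)(0.75) − (-0.10)(-0.05)] = 0.3050
  C_22 = (0.85)(0.75) − (-0.10)(-0.10) = 0.6275
  C_23 = −[(0.85)(-0.05) − (-0.40)(-0.10)] = 0.0825
  C_31 = (-0.40)(-0.45) − (-0.10)(0.60) = 0.2400
  C_32 = −[(0.85)(-0.45) − (-0.10)(-0.05)] = 0.3875
  C_33 = (0.85)(0.60) − (-0.40)(-0.05) = 0.4900
det(I−A) = Σ_j (I−A)_1j·C_1j = (0.85)(0.4275) + (-0.40)(0.0825) + (-0.10)(0.0625) = 0.324125
adj(I−A) = Cᵀ =
  [ 0.4275   0.3050   0.2400]
  [ 0.0825   0.6275   0.3875]
  [ 0.0625   0.0825   0.4900]
(I − A)⁻¹ = adj(I−A) / det(I−A) ≈
  [   1.3189     0.9410     0.7405]
  [   0.2545     1.9360     1.1955]
  [   0.1928     0.2545     1.5118]
x = (I − A)⁻¹ d = adj(I−A)·d / det(I−A), with det(I−A) = 0.324125:
  x_1 = (0.4275·130 + 0.3050·220 + 0.2400·120) / 0.324125 = 151.475 / 0.324125 ≈ 467.3
  x_2 = (0.0825·130 + 0.6275·220 + 0.3875·120) / 0.324125 = 195.275 / 0.324125 ≈ 602.5
  x_3 = (0.0625·130 + 0.0825·220 + 0.4900·120) / 0.324125 = 85.075 / 0.324125 ≈ 262.5

x_1 = 467.3, x_2 = 602.5, x_3 = 262.5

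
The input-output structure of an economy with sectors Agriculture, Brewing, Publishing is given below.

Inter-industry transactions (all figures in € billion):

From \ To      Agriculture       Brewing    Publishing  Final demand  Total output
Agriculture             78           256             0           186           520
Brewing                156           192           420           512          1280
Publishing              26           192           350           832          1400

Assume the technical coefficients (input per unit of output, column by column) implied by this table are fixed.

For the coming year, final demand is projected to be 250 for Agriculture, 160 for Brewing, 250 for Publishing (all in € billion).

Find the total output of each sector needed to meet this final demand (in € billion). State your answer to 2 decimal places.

x_A = 410.70, x_B = 495.47, x_P = 459.81

Technical coefficients a_ij = z_ij / X_j:
  a_AA = 78/520 = 0.15, a_BA = 156/520 = 0.30, a_PA = 26/520 = 0.05
  a_AB = 256/1280 = 0.20, a_BB = 192/1280 = 0.15, a_PB = 192/1280 = 0.15
  a_AP = 0/1400 = 0.00, a_BP = 420/1400 = 0.30, a_PP = 350/1400 = 0.25
I − A =
  [   0.85    -0.20     0.00]
  [  -0.30     0.85    -0.30]
  [  -0.05    -0.15     0.75]
Cofactors of I−A, C_ij = (−1)^(i+j)·(minor ij) (rows/columns in the sector order above):
  C_11 = (0.85)(0.75) − (-0.30)(-0.15) = 0.5925
  C_12 = −[(-0.30)(0.75) − (-0.30)(-0.05)] = 0.2400
  C_13 = (-0.30)(-0.15) − (0.85)(-0.05) = 0.0875
  C_21 = −[(-0.20)(0.75) − (0.00)(-0.15)] = 0.1500
  C_22 = (0.85)(0.75) − (0.00)(-0.05) = 0.6375
  C_23 = −[(0.85)(-0.15) − (-0.20)(-0.05)] = 0.1375
  C_31 = (-0.20)(-0.30) − (0.00)(0.85) = 0.0600
  C_32 = −[(0.85)(-0.30) − (0.00)(-0.30)] = 0.2550
  C_33 = (0.85)(0.85) − (-0.20)(-0.30) = 0.6625
det(I−A) = Σ_j (I−A)_1j·C_1j = (0.85)(0.5925) + (-0.20)(0.2400) + (0.00)(0.0875) = 0.455625
adj(I−A) = Cᵀ =
  [ 0.5925   0.1500   0.0600]
  [ 0.2400   0.6375   0.2550]
  [ 0.0875   0.1375   0.6625]
(I − A)⁻¹ = adj(I−A) / det(I−A) ≈
  [   1.3004     0.3292     0.1317]
  [   0.5267     1.3992     0.5597]
  [   0.1920     0.3018     1.4540]
x = (I − A)⁻¹ d = adj(I−A)·d / det(I−A), with det(I−A) = 0.455625:
  x_A = (0.5925·250 + 0.1500·160 + 0.0600·250) / 0.455625 = 187.125 / 0.455625 ≈ 410.70
  x_B = (0.2400·250 + 0.6375·160 + 0.2550·250) / 0.455625 = 225.75 / 0.455625 ≈ 495.47
  x_P = (0.0875·250 + 0.1375·160 + 0.6625·250) / 0.455625 = 209.50 / 0.455625 ≈ 459.81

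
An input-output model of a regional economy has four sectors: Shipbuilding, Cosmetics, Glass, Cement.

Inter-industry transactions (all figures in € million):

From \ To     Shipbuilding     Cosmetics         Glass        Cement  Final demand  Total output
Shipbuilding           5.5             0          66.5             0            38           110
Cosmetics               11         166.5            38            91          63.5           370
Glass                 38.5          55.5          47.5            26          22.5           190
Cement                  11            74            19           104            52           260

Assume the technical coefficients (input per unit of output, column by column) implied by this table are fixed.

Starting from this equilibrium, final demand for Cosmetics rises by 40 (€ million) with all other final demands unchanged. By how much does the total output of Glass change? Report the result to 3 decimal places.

Δx_3 = 36.451

Technical coefficients a_ij = z_ij / X_j:
  a_11 = 5.5/110 = 0.05, a_21 = 11/110 = 0.10, a_31 = 38.5/110 = 0.35, a_41 = 11/110 = 0.10
  a_12 = 0/370 = 0.00, a_22 = 166.5/370 = 0.45, a_32 = 55.5/370 = 0.15, a_42 = 74/370 = 0.20
  a_13 = 66.5/190 = 0.35, a_23 = 38/190 = 0.20, a_33 = 47.5/190 = 0.25, a_43 = 19/190 = 0.10
  a_14 = 0/260 = 0.00, a_24 = 91/260 = 0.35, a_34 = 26/260 = 0.10, a_44 = 104/260 = 0.40
I − A =
  [   0.95     0.00    -0.35     0.00]
  [  -0.10     0.55    -0.20    -0.35]
  [  -0.35    -0.15     0.75    -0.10]
  [  -0.10    -0.20    -0.10     0.60]
Compute the cofactors C_ij = (−1)^(i+j)·(3×3 minor ij) of I−A; the adjugate is their transpose:
adj(I−A) = Cᵀ =
  [ 0.162250   0.038500   0.091000   0.037625]
  [ 0.126500   0.341000   0.180500   0.229000]
  [ 0.112750   0.104500   0.247000   0.102125]
  [ 0.088000   0.137500   0.116500   0.290750]
det(I−A) = Σ_j (I−A)_1j·C_1j = (0.95)(0.162250) + (0.00)(0.126500) + (-0.35)(0.112750) + (0.00)(0.088000) = 0.114675
(I − A)⁻¹ = adj(I−A) / det(I−A) ≈
  [   1.4149     0.3357     0.7935     0.3281]
  [   1.1031     2.9736     1.5740     1.9969]
  [   0.9832     0.9113     2.1539     0.8906]
  [   0.7674     1.1990     1.0159     2.5354]
Δx = (I − A)⁻¹ Δd with Δd having +40 in the Cosmetics component and 0 elsewhere.
So Δx_3 = L_32 · (+40), where L_32 = adj(I−A)_32 / det(I−A) = 0.104500 / 0.114675.
Δx_3 = 0.104500 × (+40) / 0.114675 = 4.18 / 0.114675 ≈ 36.451.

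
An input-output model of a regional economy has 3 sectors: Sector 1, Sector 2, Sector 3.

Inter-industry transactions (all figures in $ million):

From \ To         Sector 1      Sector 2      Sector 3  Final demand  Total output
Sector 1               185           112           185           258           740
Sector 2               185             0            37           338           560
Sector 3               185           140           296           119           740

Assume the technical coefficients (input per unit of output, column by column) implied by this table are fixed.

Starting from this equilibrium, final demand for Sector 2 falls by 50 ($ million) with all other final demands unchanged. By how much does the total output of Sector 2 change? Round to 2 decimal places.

Technical coefficients a_ij = z_ij / X_j:
  a_11 = 185/740 = 0.25, a_21 = 185/740 = 0.25, a_31 = 185/740 = 0.25
  a_12 = 112/560 = 0.20, a_22 = 0/560 = 0.00, a_32 = 140/560 = 0.25
  a_13 = 185/740 = 0.25, a_23 = 37/740 = 0.05, a_33 = 296/740 = 0.40
I − A =
  [   0.75    -0.20    -0.25]
  [  -0.25     1.00    -0.05]
  [  -0.25    -0.25     0.60]
Cofactors of I−A, C_ij = (−1)^(i+j)·(minor ij) (rows/columns in the sector order above):
  C_11 = (1.00)(0.60) − (-0.05)(-0.25) = 0.5875
  C_12 = −[(-0.25)(0.60) − (-0.05)(-0.25)] = 0.1625
  C_13 = (-0.25)(-0.25) − (1.00)(-0.25) = 0.3125
  C_21 = −[(-0.20)(0.60) − (-0.25)(-0.25)] = 0.1825
  C_22 = (0.75)(0.60) − (-0.25)(-0.25) = 0.3875
  C_23 = −[(0.75)(-0.25) − (-0.20)(-0.25)] = 0.2375
  C_31 = (-0.20)(-0.05) − (-0.25)(1.00) = 0.2600
  C_32 = −[(0.75)(-0.05) − (-0.25)(-0.25)] = 0.1000
  C_33 = (0.75)(1.00) − (-0.20)(-0.25) = 0.7000
det(I−A) = Σ_j (I−A)_1j·C_1j = (0.75)(0.5875) + (-0.20)(0.1625) + (-0.25)(0.3125) = 0.3300
adj(I−A) = Cᵀ =
  [ 0.5875   0.1825   0.2600]
  [ 0.1625   0.3875   0.1000]
  [ 0.3125   0.2375   0.7000]
(I − A)⁻¹ = adj(I−A) / det(I−A) ≈
  [   1.7803     0.5530     0.7879]
  [   0.4924     1.1742     0.3030]
  [   0.9470     0.7197     2.1212]
Δx = (I − A)⁻¹ Δd with Δd having -50 in the Sector 2 component and 0 elsewhere.
So Δx_2 = L_22 · (-50), where L_22 = adj(I−A)_22 / det(I−A) = 0.3875 / 0.3300.
Δx_2 = 0.3875 × (-50) / 0.3300 = -19.375 / 0.3300 ≈ -58.71.

Δx_2 = -58.71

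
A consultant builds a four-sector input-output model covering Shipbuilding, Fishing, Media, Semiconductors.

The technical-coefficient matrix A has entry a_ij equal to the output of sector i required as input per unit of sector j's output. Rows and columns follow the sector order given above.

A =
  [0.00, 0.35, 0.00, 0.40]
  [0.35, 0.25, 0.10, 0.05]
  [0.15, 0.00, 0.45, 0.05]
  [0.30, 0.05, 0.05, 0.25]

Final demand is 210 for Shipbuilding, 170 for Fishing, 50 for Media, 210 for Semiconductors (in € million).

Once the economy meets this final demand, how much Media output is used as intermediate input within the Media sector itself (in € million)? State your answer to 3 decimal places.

I − A =
  [   1.00    -0.35     0.00    -0.40]
  [  -0.35     0.75    -0.10    -0.05]
  [  -0.15     0.00     0.55    -0.05]
  [  -0.30    -0.05    -0.05     0.75]
Compute the cofactors C_ij = (−1)^(i+j)·(3×3 minor ij) of I−A; the adjugate is their transpose:
adj(I−A) = Cᵀ =
  [ 0.305875   0.154500   0.044125   0.176375]
  [ 0.164875   0.341000   0.072500   0.115500]
  [ 0.096125   0.050125   0.365875   0.079000]
  [ 0.139750   0.087875   0.046875   0.339875]
det(I−A) = Σ_j (I−A)_1j·C_1j = (1.00)(0.305875) + (-0.35)(0.164875) + (0.00)(0.096125) + (-0.40)(0.139750) = 0.19226875
(I − A)⁻¹ = adj(I−A) / det(I−A) ≈
  [   1.5909     0.8036     0.2295     0.9173]
  [   0.8575     1.7736     0.3771     0.6007]
  [   0.5000     0.2607     1.9029     0.4109]
  [   0.7268     0.4570     0.2438     1.7677]
First solve x = (I − A)⁻¹ d = adj(I−A)·d / det(I−A); in particular x_3 = (0.096125·210 + 0.050125·170 + 0.365875·50 + 0.079000·210) / 0.19226875 = 63.59125 / 0.19226875 ≈ 330.74148.
Intermediate flow from 3 to 3: z_33 = a_33 · x_3 = 0.45 × 63.59125 / 0.19226875 = 28.6160625 / 0.19226875 ≈ 148.834.

z_33 = 148.834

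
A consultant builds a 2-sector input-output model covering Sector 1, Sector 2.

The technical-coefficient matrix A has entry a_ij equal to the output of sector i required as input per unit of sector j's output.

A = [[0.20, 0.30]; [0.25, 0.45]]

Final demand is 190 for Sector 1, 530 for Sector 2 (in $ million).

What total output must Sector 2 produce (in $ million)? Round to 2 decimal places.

x_2 = 1291.78

I − A =
  [   0.80    -0.30]
  [  -0.25     0.55]
det(I−A) = (0.80)(0.55) − (-0.30)(-0.25) = 0.3650
adj(I−A) = [[0.55, 0.30], [0.25, 0.80]]
(I − A)⁻¹ = adj(I−A) / det(I−A) ≈
  [   1.5068     0.8219]
  [   0.6849     2.1918]
x = (I − A)⁻¹ d = adj(I−A)·d / det(I−A), with det(I−A) = 0.3650:
  x_1 = (0.55·190 + 0.30·530) / 0.3650 = 263.50 / 0.3650 ≈ 721.92
  x_2 = (0.25·190 + 0.80·530) / 0.3650 = 471.50 / 0.3650 ≈ 1291.78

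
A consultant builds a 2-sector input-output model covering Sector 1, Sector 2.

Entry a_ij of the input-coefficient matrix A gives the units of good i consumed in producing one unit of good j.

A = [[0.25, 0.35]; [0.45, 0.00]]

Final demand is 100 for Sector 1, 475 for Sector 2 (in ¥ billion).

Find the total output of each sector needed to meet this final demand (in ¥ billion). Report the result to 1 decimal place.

x_1 = 449.4, x_2 = 677.2

I − A =
  [   0.75    -0.35]
  [  -0.45     1.00]
det(I−A) = (0.75)(1.00) − (-0.35)(-0.45) = 0.5925
adj(I−A) = [[1.00, 0.35], [0.45, 0.75]]
(I − A)⁻¹ = adj(I−A) / det(I−A) ≈
  [   1.6878     0.5907]
  [   0.7595     1.2658]
x = (I − A)⁻¹ d = adj(I−A)·d / det(I−A), with det(I−A) = 0.5925:
  x_1 = (1.00·100 + 0.35·475) / 0.5925 = 266.25 / 0.5925 ≈ 449.4
  x_2 = (0.45·100 + 0.75·475) / 0.5925 = 401.25 / 0.5925 ≈ 677.2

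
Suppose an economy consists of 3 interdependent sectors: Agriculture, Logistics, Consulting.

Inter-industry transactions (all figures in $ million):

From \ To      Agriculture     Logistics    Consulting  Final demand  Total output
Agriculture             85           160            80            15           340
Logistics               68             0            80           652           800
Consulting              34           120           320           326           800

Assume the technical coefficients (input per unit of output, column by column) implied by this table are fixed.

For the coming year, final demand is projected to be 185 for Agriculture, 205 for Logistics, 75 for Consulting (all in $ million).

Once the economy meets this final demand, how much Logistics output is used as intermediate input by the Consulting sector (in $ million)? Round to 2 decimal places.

Technical coefficients a_ij = z_ij / X_j:
  a_AA = 85/340 = 0.25, a_LA = 68/340 = 0.20, a_CA = 34/340 = 0.10
  a_AL = 160/800 = 0.20, a_LL = 0/800 = 0.00, a_CL = 120/800 = 0.15
  a_AC = 80/800 = 0.10, a_LC = 80/800 = 0.10, a_CC = 320/800 = 0.40
I − A =
  [   0.75    -0.20    -0.10]
  [  -0.20     1.00    -0.10]
  [  -0.10    -0.15     0.60]
Cofactors of I−A, C_ij = (−1)^(i+j)·(minor ij) (rows/columns in the sector order above):
  C_11 = (1.00)(0.60) − (-0.10)(-0.15) = 0.5850
  C_12 = −[(-0.20)(0.60) − (-0.10)(-0.10)] = 0.1300
  C_13 = (-0.20)(-0.15) − (1.00)(-0.10) = 0.1300
  C_21 = −[(-0.20)(0.60) − (-0.10)(-0.15)] = 0.1350
  C_22 = (0.75)(0.60) − (-0.10)(-0.10) = 0.4400
  C_23 = −[(0.75)(-0.15) − (-0.20)(-0.10)] = 0.1325
  C_31 = (-0.20)(-0.10) − (-0.10)(1.00) = 0.1200
  C_32 = −[(0.75)(-0.10) − (-0.10)(-0.20)] = 0.0950
  C_33 = (0.75)(1.00) − (-0.20)(-0.20) = 0.7100
det(I−A) = Σ_j (I−A)_1j·C_1j = (0.75)(0.5850) + (-0.20)(0.1300) + (-0.10)(0.1300) = 0.39975
adj(I−A) = Cᵀ =
  [ 0.5850   0.1350   0.1200]
  [ 0.1300   0.4400   0.0950]
  [ 0.1300   0.1325   0.7100]
(I − A)⁻¹ = adj(I−A) / det(I−A) ≈
  [   1.4634     0.3377     0.3002]
  [   0.3252     1.1007     0.2376]
  [   0.3252     0.3315     1.7761]
First solve x = (I − A)⁻¹ d = adj(I−A)·d / det(I−A); in particular x_C = (0.1300·185 + 0.1325·205 + 0.7100·75) / 0.39975 = 104.4625 / 0.39975 ≈ 261.3196.
Intermediate flow from L to C: z_LC = a_LC · x_C = 0.10 × 104.4625 / 0.39975 = 10.44625 / 0.39975 ≈ 26.13.

z_LC = 26.13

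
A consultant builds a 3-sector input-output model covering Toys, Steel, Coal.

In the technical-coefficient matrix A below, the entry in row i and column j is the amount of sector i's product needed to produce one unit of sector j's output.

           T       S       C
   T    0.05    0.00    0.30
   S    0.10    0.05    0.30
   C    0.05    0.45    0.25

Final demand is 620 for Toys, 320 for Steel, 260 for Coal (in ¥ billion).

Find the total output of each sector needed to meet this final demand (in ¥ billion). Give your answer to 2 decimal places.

I − A =
  [   0.95     0.00    -0.30]
  [  -0.10     0.95    -0.30]
  [  -0.05    -0.45     0.75]
Cofactors of I−A, C_ij = (−1)^(i+j)·(minor ij) (rows/columns in the sector order above):
  C_11 = (0.95)(0.75) − (-0.30)(-0.45) = 0.5775
  C_12 = −[(-0.10)(0.75) − (-0.30)(-0.05)] = 0.0900
  C_13 = (-0.10)(-0.45) − (0.95)(-0.05) = 0.0925
  C_21 = −[(0.00)(0.75) − (-0.30)(-0.45)] = 0.1350
  C_22 = (0.95)(0.75) − (-0.30)(-0.05) = 0.6975
  C_23 = −[(0.95)(-0.45) − (0.00)(-0.05)] = 0.4275
  C_31 = (0.00)(-0.30) − (-0.30)(0.95) = 0.2850
  C_32 = −[(0.95)(-0.30) − (-0.30)(-0.10)] = 0.3150
  C_33 = (0.95)(0.95) − (0.00)(-0.10) = 0.9025
det(I−A) = Σ_j (I−A)_1j·C_1j = (0.95)(0.5775) + (0.00)(0.0900) + (-0.30)(0.0925) = 0.520875
adj(I−A) = Cᵀ =
  [ 0.5775   0.1350   0.2850]
  [ 0.0900   0.6975   0.3150]
  [ 0.0925   0.4275   0.9025]
(I − A)⁻¹ = adj(I−A) / det(I−A) ≈
  [   1.1087     0.2592     0.5472]
  [   0.1728     1.3391     0.6048]
  [   0.1776     0.8207     1.7327]
x = (I − A)⁻¹ d = adj(I−A)·d / det(I−A), with det(I−A) = 0.520875:
  x_T = (0.5775·620 + 0.1350·320 + 0.2850·260) / 0.520875 = 475.35 / 0.520875 ≈ 912.60
  x_S = (0.0900·620 + 0.6975·320 + 0.3150·260) / 0.520875 = 360.90 / 0.520875 ≈ 692.87
  x_C = (0.0925·620 + 0.4275·320 + 0.9025·260) / 0.520875 = 428.80 / 0.520875 ≈ 823.23

x_T = 912.60, x_S = 692.87, x_C = 823.23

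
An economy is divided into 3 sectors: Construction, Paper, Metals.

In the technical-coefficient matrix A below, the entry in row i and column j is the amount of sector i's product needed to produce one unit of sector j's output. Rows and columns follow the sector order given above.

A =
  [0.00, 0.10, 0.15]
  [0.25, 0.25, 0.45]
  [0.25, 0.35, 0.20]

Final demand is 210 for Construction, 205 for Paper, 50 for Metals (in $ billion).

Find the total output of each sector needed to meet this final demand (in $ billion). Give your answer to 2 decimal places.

I − A =
  [   1.00    -0.10    -0.15]
  [  -0.25     0.75    -0.45]
  [  -0.25    -0.35     0.80]
Cofactors of I−A, C_ij = (−1)^(i+j)·(minor ij) (rows/columns in the sector order above):
  C_11 = (0.75)(0.80) − (-0.45)(-0.35) = 0.4425
  C_12 = −[(-0.25)(0.80) − (-0.45)(-0.25)] = 0.3125
  C_13 = (-0.25)(-0.35) − (0.75)(-0.25) = 0.2750
  C_21 = −[(-0.10)(0.80) − (-0.15)(-0.35)] = 0.1325
  C_22 = (1.00)(0.80) − (-0.15)(-0.25) = 0.7625
  C_23 = −[(1.00)(-0.35) − (-0.10)(-0.25)] = 0.3750
  C_31 = (-0.10)(-0.45) − (-0.15)(0.75) = 0.1575
  C_32 = −[(1.00)(-0.45) − (-0.15)(-0.25)] = 0.4875
  C_33 = (1.00)(0.75) − (-0.10)(-0.25) = 0.7250
det(I−A) = Σ_j (I−A)_1j·C_1j = (1.00)(0.4425) + (-0.10)(0.3125) + (-0.15)(0.2750) = 0.3700
adj(I−A) = Cᵀ =
  [ 0.4425   0.1325   0.1575]
  [ 0.3125   0.7625   0.4875]
  [ 0.2750   0.3750   0.7250]
(I − A)⁻¹ = adj(I−A) / det(I−A) ≈
  [   1.1959     0.3581     0.4257]
  [   0.8446     2.0608     1.3176]
  [   0.7432     1.0135     1.9595]
x = (I − A)⁻¹ d = adj(I−A)·d / det(I−A), with det(I−A) = 0.3700:
  x_1 = (0.4425·210 + 0.1325·205 + 0.1575·50) / 0.3700 = 127.9625 / 0.3700 ≈ 345.84
  x_2 = (0.3125·210 + 0.7625·205 + 0.4875·50) / 0.3700 = 246.3125 / 0.3700 ≈ 665.71
  x_3 = (0.2750·210 + 0.3750·205 + 0.7250·50) / 0.3700 = 170.875 / 0.3700 ≈ 461.82

x_1 = 345.84, x_2 = 665.71, x_3 = 461.82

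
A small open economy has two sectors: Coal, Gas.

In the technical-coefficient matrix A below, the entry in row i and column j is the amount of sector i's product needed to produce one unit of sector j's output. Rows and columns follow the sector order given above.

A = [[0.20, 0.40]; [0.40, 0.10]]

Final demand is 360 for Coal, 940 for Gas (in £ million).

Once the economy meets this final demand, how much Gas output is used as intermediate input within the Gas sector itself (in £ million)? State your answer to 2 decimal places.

I − A =
  [   0.80    -0.40]
  [  -0.40     0.90]
det(I−A) = (0.80)(0.90) − (-0.40)(-0.40) = 0.5600
adj(I−A) = [[0.90, 0.40], [0.40, 0.80]]
(I − A)⁻¹ = adj(I−A) / det(I−A) ≈
  [   1.6071     0.7143]
  [   0.7143     1.4286]
First solve x = (I − A)⁻¹ d = adj(I−A)·d / det(I−A); in particular x_2 = (0.40·360 + 0.80·940) / 0.5600 = 896.00 / 0.5600 = 1600.0000.
Intermediate flow from 2 to 2: z_22 = a_22 · x_2 = 0.10 × 896.00 / 0.5600 = 89.60 / 0.5600 = 160.00.

z_22 = 160.00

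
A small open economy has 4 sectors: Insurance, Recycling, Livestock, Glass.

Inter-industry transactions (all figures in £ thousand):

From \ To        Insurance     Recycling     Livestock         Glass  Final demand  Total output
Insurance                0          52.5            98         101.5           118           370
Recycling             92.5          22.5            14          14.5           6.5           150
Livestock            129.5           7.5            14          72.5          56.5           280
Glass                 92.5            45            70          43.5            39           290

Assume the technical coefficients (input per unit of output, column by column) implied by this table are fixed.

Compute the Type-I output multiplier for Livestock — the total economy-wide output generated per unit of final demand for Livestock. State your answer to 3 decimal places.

m_3 = 4.527

Technical coefficients a_ij = z_ij / X_j:
  a_11 = 0/370 = 0.00, a_21 = 92.5/370 = 0.25, a_31 = 129.5/370 = 0.35, a_41 = 92.5/370 = 0.25
  a_12 = 52.5/150 = 0.35, a_22 = 22.5/150 = 0.15, a_32 = 7.5/150 = 0.05, a_42 = 45/150 = 0.30
  a_13 = 98/280 = 0.35, a_23 = 14/280 = 0.05, a_33 = 14/280 = 0.05, a_43 = 70/280 = 0.25
  a_14 = 101.5/290 = 0.35, a_24 = 14.5/290 = 0.05, a_34 = 72.5/290 = 0.25, a_44 = 43.5/290 = 0.15
I − A =
  [   1.00    -0.35    -0.35    -0.35]
  [  -0.25     0.85    -0.05    -0.05]
  [  -0.35    -0.05     0.95    -0.25]
  [  -0.25    -0.30    -0.25     0.85]
Compute the cofactors C_ij = (−1)^(i+j)·(3×3 minor ij) of I−A; the adjugate is their transpose:
adj(I−A) = Cᵀ =
  [ 0.612500   0.406000   0.346500   0.378000]
  [ 0.220500   0.505250   0.151250   0.165000]
  [ 0.330750   0.275875   0.528125   0.307750]
  [ 0.355250   0.378875   0.310625   0.607250]
det(I−A) = Σ_j (I−A)_1j·C_1j = (1.00)(0.612500) + (-0.35)(0.220500) + (-0.35)(0.330750) + (-0.35)(0.355250) = 0.295225
(I − A)⁻¹ = adj(I−A) / det(I−A) ≈
  [   2.0747     1.3752     1.1737     1.2804]
  [   0.7469     1.7114     0.5123     0.5589]
  [   1.1203     0.9345     1.7889     1.0424]
  [   1.2033     1.2833     1.0522     2.0569]
The output multiplier for sector j is the column-j sum of the Leontief inverse (I − A)⁻¹ = adj(I−A) / det(I−A).
Column 3 of adj(I−A): (0.346500, 0.151250, 0.528125, 0.310625); det(I−A) = 0.295225.
m_3 = (0.346500 + 0.151250 + 0.528125 + 0.310625) / 0.295225 = 1.3365 / 0.295225 ≈ 4.527.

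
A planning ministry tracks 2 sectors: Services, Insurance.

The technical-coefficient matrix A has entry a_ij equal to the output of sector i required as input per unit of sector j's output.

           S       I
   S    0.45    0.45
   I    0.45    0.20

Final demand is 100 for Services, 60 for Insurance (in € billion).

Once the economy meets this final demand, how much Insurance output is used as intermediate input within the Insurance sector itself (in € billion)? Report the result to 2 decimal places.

z_II = 65.68

I − A =
  [   0.55    -0.45]
  [  -0.45     0.80]
det(I−A) = (0.55)(0.80) − (-0.45)(-0.45) = 0.2375
adj(I−A) = [[0.80, 0.45], [0.45, 0.55]]
(I − A)⁻¹ = adj(I−A) / det(I−A) ≈
  [   3.3684     1.8947]
  [   1.8947     2.3158]
First solve x = (I − A)⁻¹ d = adj(I−A)·d / det(I−A); in particular x_I = (0.45·100 + 0.55·60) / 0.2375 = 78.00 / 0.2375 ≈ 328.4211.
Intermediate flow from I to I: z_II = a_II · x_I = 0.20 × 78.00 / 0.2375 = 15.60 / 0.2375 ≈ 65.68.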